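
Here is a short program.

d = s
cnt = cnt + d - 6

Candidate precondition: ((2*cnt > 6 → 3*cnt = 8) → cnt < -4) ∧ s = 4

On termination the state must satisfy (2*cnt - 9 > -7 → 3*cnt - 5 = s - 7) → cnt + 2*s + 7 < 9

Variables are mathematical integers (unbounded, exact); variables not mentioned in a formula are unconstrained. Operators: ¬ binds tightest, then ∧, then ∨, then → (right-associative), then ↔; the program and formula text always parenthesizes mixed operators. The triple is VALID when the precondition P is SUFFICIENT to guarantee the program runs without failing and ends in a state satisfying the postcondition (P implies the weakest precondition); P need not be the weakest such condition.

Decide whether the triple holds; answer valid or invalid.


Working backward. After the program, the postcondition (2*cnt - 9 > -7 → 3*cnt - 5 = s - 7) → cnt + 2*s + 7 < 9 must hold; in canonical form it is (2*cnt > 2 → 3*cnt = s - 2) → cnt + 2*s < 2.
Before cnt := cnt + d - 6: (2*cnt + 2*d > 14 → 3*cnt + 3*d = s + 16) → cnt + d + 2*s < 8
Before d := s: (2*cnt + 2*s > 14 → 3*cnt + 2*s = 16) → cnt + 3*s < 8
The weakest precondition is (2*cnt + 2*s > 14 → 3*cnt + 2*s = 16) → cnt + 3*s < 8.
Check whether ((2*cnt > 6 → 3*cnt = 8) → cnt < -4) ∧ s = 4 implies it.
Every state satisfying the precondition satisfies the weakest precondition: the implication holds.
Answer: valid


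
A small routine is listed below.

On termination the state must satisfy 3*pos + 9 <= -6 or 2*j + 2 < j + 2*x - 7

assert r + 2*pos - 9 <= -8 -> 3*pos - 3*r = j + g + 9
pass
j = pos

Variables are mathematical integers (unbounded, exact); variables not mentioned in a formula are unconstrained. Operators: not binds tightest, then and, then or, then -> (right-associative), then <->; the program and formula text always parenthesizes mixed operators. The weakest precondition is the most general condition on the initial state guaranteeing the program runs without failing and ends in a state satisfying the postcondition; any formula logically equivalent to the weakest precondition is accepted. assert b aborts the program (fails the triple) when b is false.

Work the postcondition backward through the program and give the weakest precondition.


Working backward. After the program, the postcondition 3*pos + 9 <= -6 or 2*j + 2 < j + 2*x - 7 must hold; in canonical form it is 3*pos <= -15 or j < 2*x - 9.
Before j := pos: 3*pos <= -15 or pos < 2*x - 9
Before skip: 3*pos <= -15 or pos < 2*x - 9
Before assert r + 2*pos - 9 <= -8 -> 3*pos - 3*r = j + g + 9: (2*pos + r <= 1 -> 3*pos = g + j + 3*r + 9) and (3*pos <= -15 or pos < 2*x - 9)
Answer: WP = (2*pos + r <= 1 -> 3*pos = g + j + 3*r + 9) and (3*pos <= -15 or pos < 2*x - 9)


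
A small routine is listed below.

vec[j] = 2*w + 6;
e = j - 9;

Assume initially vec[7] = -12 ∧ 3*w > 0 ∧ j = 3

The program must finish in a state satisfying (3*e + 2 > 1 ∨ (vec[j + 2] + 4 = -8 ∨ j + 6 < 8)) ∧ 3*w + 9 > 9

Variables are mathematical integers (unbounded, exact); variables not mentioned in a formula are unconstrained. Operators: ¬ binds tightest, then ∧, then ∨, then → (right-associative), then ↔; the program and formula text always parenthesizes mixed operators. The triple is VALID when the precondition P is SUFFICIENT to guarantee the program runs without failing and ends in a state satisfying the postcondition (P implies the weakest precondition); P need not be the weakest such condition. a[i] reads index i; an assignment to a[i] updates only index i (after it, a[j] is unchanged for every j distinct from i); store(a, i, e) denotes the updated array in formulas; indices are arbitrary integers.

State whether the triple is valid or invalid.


Working backward. After the program, the postcondition (3*e + 2 > 1 ∨ (vec[j + 2] + 4 = -8 ∨ j + 6 < 8)) ∧ 3*w + 9 > 9 must hold; in canonical form it is (3*e > -1 ∨ vec[j + 2] = -12 ∨ j < 2) ∧ 3*w > 0.
Before e := j - 9: (3*j > 26 ∨ vec[j + 2] = -12 ∨ j < 2) ∧ 3*w > 0
Before vec[j] := 2*w + 6: (3*j > 26 ∨ store(vec, j, 2*w + 6)[j + 2] = -12 ∨ j < 2) ∧ 3*w > 0
The weakest precondition is (3*j > 26 ∨ store(vec, j, 2*w + 6)[j + 2] = -12 ∨ j < 2) ∧ 3*w > 0.
Check whether vec[7] = -12 ∧ 3*w > 0 ∧ j = 3 implies it.
Countermodel: at the initial state j = 3, vec = {[3] = -12, [5] = 2, [7] = -12, elsewhere -12}, w = 1, the precondition holds but the weakest precondition fails.
Answer: invalid


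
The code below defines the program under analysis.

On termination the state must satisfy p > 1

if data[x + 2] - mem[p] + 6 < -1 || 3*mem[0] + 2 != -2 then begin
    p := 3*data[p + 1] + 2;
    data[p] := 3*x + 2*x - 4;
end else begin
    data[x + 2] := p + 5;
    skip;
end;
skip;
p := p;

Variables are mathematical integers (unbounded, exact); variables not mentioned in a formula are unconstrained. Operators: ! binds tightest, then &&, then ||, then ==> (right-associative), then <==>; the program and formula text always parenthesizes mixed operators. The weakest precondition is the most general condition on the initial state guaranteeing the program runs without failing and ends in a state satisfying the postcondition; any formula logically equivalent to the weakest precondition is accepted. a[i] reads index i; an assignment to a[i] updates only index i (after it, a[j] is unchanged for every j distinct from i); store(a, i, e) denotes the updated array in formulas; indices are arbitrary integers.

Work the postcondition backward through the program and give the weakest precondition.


Working backward. After the program, p > 1 must hold.
Before p := p: p > 1
Before skip: p > 1
Then branch requires 3*data[p + 1] > -1; else branch requires p > 1.
Before the if: ((data[x + 2] < mem[p] - 7 || 3*mem[0] != -4) ==> 3*data[p + 1] > -1) && ((!(data[x + 2] < mem[p] - 7 || 3*mem[0] != -4)) ==> p > 1)
Answer: WP = ((data[x + 2] < mem[p] - 7 || 3*mem[0] != -4) ==> 3*data[p + 1] > -1) && ((!(data[x + 2] < mem[p] - 7 || 3*mem[0] != -4)) ==> p > 1)


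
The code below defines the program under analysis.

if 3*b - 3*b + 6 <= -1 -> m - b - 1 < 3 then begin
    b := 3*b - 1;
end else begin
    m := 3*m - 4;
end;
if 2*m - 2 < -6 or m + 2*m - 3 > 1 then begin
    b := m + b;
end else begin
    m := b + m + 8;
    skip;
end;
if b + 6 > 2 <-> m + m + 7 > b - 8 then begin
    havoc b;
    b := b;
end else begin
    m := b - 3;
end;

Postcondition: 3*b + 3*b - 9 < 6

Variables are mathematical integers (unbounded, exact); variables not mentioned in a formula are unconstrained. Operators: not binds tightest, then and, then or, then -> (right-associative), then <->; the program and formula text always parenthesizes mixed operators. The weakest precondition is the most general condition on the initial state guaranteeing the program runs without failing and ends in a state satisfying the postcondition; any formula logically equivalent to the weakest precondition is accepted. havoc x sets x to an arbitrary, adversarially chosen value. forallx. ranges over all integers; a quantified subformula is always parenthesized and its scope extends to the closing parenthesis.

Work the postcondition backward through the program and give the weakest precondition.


Working backward. After the program, the postcondition 3*b + 3*b - 9 < 6 must hold; in canonical form it is 6*b < 15.
Then branch requires forall b_1. 6*b_1 < 15; else branch requires 6*b < 15.
Before the if: ((b > -4 <-> 2*m > b - 15) -> (forall b_1. 6*b_1 < 15)) and ((not (b > -4 <-> 2*m > b - 15)) -> 6*b < 15)
Then branch requires ((b + m > -4 <-> m > b - 15) -> (forall b_1. 6*b_1 < 15)) and ((not (b + m > -4 <-> m > b - 15)) -> 6*b + 6*m < 15); else branch requires ((b > -4 <-> b + 2*m > -31) -> (forall b_1. 6*b_1 < 15)) and ((not (b > -4 <-> b + 2*m > -31)) -> 6*b < 15).
Before the if: ((2*m < -4 or 3*m > 4) -> (((b + m > -4 <-> m > b - 15) -> (forall b_1. 6*b_1 < 15)) and ((not (b + m > -4 <-> m > b - 15)) -> 6*b + 6*m < 15))) and ((not (2*m < -4 or 3*m > 4)) -> (((b > -4 <-> b + 2*m > -31) -> (forall b_1. 6*b_1 < 15)) and ((not (b > -4 <-> b + 2*m > -31)) -> 6*b < 15)))
Then branch requires ((2*m < -4 or 3*m > 4) -> (((3*b + m > -3 <-> m > 3*b - 16) -> (forall b_1. 6*b_1 < 15)) and ((not (3*b + m > -3 <-> m > 3*b - 16)) -> 18*b + 6*m < 21))) and ((not (2*m < -4 or 3*m > 4)) -> (((3*b > -3 <-> 3*b + 2*m > -30) -> (forall b_1. 6*b_1 < 15)) and ((not (3*b > -3 <-> 3*b + 2*m > -30)) -> 18*b < 21))); else branch requires ((6*m < 4 or 9*m > 16) -> (((b + 3*m > 0 <-> 3*m > b - 11) -> (forall b_1. 6*b_1 < 15)) and ((not (b + 3*m > 0 <-> 3*m > b - 11)) -> 6*b + 18*m < 39))) and ((not (6*m < 4 or 9*m > 16)) -> (((b > -4 <-> b + 6*m > -23) -> (forall b_1. 6*b_1 < 15)) and ((not (b > -4 <-> b + 6*m > -23)) -> 6*b < 15))).
Before the if: ((2*m < -4 or 3*m > 4) -> (((3*b + m > -3 <-> m > 3*b - 16) -> (forall b_1. 6*b_1 < 15)) and ((not (3*b + m > -3 <-> m > 3*b - 16)) -> 18*b + 6*m < 21))) and ((not (2*m < -4 or 3*m > 4)) -> (((3*b > -3 <-> 3*b + 2*m > -30) -> (forall b_1. 6*b_1 < 15)) and ((not (3*b > -3 <-> 3*b + 2*m > -30)) -> 18*b < 21)))
Answer: WP = ((2*m < -4 or 3*m > 4) -> (((3*b + m > -3 <-> m > 3*b - 16) -> (forall b_1. 6*b_1 < 15)) and ((not (3*b + m > -3 <-> m > 3*b - 16)) -> 18*b + 6*m < 21))) and ((not (2*m < -4 or 3*m > 4)) -> (((3*b > -3 <-> 3*b + 2*m > -30) -> (forall b_1. 6*b_1 < 15)) and ((not (3*b > -3 <-> 3*b + 2*m > -30)) -> 18*b < 21)))


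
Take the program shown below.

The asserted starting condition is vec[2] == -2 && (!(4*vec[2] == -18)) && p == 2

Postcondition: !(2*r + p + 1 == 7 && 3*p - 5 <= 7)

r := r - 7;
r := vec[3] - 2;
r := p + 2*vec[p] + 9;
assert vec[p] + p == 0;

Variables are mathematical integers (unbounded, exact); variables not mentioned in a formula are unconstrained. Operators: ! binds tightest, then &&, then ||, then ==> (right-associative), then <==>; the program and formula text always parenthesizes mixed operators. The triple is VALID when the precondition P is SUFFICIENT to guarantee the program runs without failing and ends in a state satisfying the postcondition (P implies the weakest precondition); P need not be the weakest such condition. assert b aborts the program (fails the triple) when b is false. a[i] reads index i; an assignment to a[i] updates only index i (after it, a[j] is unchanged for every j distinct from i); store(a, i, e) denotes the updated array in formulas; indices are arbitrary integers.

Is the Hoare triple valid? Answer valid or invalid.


Working backward. After the program, the postcondition !(2*r + p + 1 == 7 && 3*p - 5 <= 7) must hold; in canonical form it is !(p + 2*r == 6 && 3*p <= 12).
Before assert vec[p] + p == 0: vec[p] + p == 0 && (!(p + 2*r == 6 && 3*p <= 12))
Before r := p + 2*vec[p] + 9: vec[p] + p == 0 && (!(4*vec[p] + 3*p == -12 && 3*p <= 12))
Before r := vec[3] - 2: vec[p] + p == 0 && (!(4*vec[p] + 3*p == -12 && 3*p <= 12))
Before r := r - 7: vec[p] + p == 0 && (!(4*vec[p] + 3*p == -12 && 3*p <= 12))
The weakest precondition is vec[p] + p == 0 && (!(4*vec[p] + 3*p == -12 && 3*p <= 12)).
Check whether vec[2] == -2 && (!(4*vec[2] == -18)) && p == 2 implies it.
Every state satisfying the precondition satisfies the weakest precondition: the implication holds.
Answer: valid


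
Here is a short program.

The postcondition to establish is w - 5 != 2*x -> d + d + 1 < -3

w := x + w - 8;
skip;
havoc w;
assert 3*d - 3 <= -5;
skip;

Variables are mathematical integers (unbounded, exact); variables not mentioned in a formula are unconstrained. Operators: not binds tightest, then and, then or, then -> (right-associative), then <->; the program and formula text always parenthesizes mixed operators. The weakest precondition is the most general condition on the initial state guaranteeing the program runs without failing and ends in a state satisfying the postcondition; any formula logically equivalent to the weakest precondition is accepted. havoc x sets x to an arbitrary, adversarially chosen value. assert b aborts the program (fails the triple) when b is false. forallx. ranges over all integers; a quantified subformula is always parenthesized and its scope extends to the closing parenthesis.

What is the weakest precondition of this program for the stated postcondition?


Working backward. After the program, the postcondition w - 5 != 2*x -> d + d + 1 < -3 must hold; in canonical form it is w != 2*x + 5 -> 2*d < -4.
Before skip: w != 2*x + 5 -> 2*d < -4
Before assert 3*d - 3 <= -5: 3*d <= -2 and (w != 2*x + 5 -> 2*d < -4)
Before havoc w: forall w_1. (3*d <= -2 and (w_1 != 2*x + 5 -> 2*d < -4))
Before skip: forall w_1. (3*d <= -2 and (w_1 != 2*x + 5 -> 2*d < -4))
Before w := x + w - 8: forall w_1. (3*d <= -2 and (w_1 != 2*x + 5 -> 2*d < -4))
Answer: WP = forall w_1. (3*d <= -2 and (w_1 != 2*x + 5 -> 2*d < -4))


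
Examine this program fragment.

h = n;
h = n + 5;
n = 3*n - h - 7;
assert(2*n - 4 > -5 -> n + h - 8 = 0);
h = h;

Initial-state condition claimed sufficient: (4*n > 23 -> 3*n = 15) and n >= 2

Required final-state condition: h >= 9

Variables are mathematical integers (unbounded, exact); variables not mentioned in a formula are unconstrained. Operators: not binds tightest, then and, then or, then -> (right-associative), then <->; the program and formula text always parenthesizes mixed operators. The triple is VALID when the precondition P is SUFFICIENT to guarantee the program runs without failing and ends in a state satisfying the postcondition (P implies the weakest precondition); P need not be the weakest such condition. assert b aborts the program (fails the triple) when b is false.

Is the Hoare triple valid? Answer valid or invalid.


Working backward. After the program, h >= 9 must hold.
Before h := h: h >= 9
Before assert 2*n - 4 > -5 -> n + h - 8 = 0: (2*n > -1 -> h + n = 8) and h >= 9
Before n := 3*n - h - 7: (6*n > 2*h + 13 -> 3*n = 15) and h >= 9
Before h := n + 5: (4*n > 23 -> 3*n = 15) and n >= 4
Before h := n: (4*n > 23 -> 3*n = 15) and n >= 4
The weakest precondition is (4*n > 23 -> 3*n = 15) and n >= 4.
Check whether (4*n > 23 -> 3*n = 15) and n >= 2 implies it.
Countermodel: at the initial state n = 2, the precondition holds but the weakest precondition fails.
Answer: invalid


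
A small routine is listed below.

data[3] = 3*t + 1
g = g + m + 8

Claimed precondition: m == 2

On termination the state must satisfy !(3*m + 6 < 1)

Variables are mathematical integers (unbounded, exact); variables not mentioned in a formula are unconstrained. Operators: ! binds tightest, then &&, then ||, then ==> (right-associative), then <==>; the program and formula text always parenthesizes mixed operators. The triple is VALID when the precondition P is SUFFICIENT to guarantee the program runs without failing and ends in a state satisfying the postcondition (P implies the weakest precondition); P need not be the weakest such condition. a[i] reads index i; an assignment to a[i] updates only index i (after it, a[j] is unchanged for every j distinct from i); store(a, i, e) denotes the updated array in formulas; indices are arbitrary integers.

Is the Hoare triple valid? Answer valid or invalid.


Working backward. After the program, the postcondition !(3*m + 6 < 1) must hold; in canonical form it is !(3*m < -5).
Before g := g + m + 8: !(3*m < -5)
Before data[3] := 3*t + 1: !(3*m < -5)
The weakest precondition is !(3*m < -5).
Check whether m == 2 implies it.
Every state satisfying the precondition satisfies the weakest precondition: the implication holds.
Answer: valid


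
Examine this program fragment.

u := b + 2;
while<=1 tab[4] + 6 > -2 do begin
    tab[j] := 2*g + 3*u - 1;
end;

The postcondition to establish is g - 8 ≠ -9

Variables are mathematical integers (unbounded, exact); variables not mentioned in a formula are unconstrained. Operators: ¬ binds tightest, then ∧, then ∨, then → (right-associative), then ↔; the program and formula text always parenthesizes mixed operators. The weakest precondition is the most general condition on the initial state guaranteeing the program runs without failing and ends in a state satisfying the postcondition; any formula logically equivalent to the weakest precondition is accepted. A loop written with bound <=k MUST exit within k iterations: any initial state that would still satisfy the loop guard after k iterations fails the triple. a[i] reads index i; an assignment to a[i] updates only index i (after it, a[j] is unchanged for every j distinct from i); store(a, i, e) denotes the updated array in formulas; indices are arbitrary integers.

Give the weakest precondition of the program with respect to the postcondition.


Working backward. After the program, the postcondition g - 8 ≠ -9 must hold; in canonical form it is g ≠ -1.
Before the loop (bound <=1), unroll the exhaustion recursion (WP_0 = exit-now case; WP_j = one more guarded iteration, up to j = 1):
  WP_0: (¬(tab[4] > -8)) ∧ g ≠ -1
  WP_1: (tab[4] > -8 → ((¬(store(tab, j, 2*g + 3*u - 1)[4] > -8)) ∧ g ≠ -1)) ∧ ((¬(tab[4] > -8)) → g ≠ -1)
So before the loop: (tab[4] > -8 → ((¬(store(tab, j, 2*g + 3*u - 1)[4] > -8)) ∧ g ≠ -1)) ∧ ((¬(tab[4] > -8)) → g ≠ -1)
Before u := b + 2: (tab[4] > -8 → ((¬(store(tab, j, 3*b + 2*g + 5)[4] > -8)) ∧ g ≠ -1)) ∧ ((¬(tab[4] > -8)) → g ≠ -1)
Answer: WP = (tab[4] > -8 → ((¬(store(tab, j, 3*b + 2*g + 5)[4] > -8)) ∧ g ≠ -1)) ∧ ((¬(tab[4] > -8)) → g ≠ -1)


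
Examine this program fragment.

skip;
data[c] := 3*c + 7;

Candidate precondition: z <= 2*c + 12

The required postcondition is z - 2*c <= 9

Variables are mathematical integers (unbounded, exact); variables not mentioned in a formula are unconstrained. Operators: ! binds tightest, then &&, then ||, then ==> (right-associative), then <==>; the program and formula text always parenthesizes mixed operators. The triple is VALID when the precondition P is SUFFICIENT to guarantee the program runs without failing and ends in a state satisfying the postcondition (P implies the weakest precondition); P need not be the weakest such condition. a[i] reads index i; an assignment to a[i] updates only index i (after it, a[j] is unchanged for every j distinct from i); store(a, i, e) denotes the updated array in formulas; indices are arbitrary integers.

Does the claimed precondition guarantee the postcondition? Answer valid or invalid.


Working backward. After the program, the postcondition z - 2*c <= 9 must hold; in canonical form it is z <= 2*c + 9.
Before data[c] := 3*c + 7: z <= 2*c + 9
Before skip: z <= 2*c + 9
The weakest precondition is z <= 2*c + 9.
Check whether z <= 2*c + 12 implies it.
Countermodel: at the initial state c = -5, z = 0, the precondition holds but the weakest precondition fails.
Answer: invalid


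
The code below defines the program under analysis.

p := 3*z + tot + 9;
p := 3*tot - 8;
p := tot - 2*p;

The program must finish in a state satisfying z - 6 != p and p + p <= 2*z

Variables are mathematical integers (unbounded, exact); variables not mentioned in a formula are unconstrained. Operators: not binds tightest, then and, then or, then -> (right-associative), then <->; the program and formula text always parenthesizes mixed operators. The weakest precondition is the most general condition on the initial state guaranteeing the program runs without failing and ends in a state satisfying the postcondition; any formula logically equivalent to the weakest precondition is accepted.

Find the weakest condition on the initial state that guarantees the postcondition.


Working backward. After the program, the postcondition z - 6 != p and p + p <= 2*z must hold; in canonical form it is z != p + 6 and 2*p <= 2*z.
Before p := tot - 2*p: 2*p + z != tot + 6 and 2*tot <= 4*p + 2*z
Before p := 3*tot - 8: 5*tot + z != 22 and 10*tot + 2*z >= 32
Before p := 3*z + tot + 9: 5*tot + z != 22 and 10*tot + 2*z >= 32
Answer: WP = 5*tot + z != 22 and 10*tot + 2*z >= 32


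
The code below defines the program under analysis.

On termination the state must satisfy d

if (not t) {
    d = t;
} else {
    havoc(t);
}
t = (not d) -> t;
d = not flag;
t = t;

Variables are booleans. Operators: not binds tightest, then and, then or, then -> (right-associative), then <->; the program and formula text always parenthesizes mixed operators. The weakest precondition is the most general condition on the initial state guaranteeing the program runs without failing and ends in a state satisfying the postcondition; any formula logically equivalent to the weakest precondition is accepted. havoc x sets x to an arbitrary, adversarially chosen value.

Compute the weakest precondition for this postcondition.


Working backward. After the program, d must hold.
Before t := t: d
Before d := not flag: not flag
Before t := (not d) -> t: not flag
Then branch requires not flag; else branch requires not flag.
Before the if: ((not t) -> (not flag)) and (t -> (not flag))
Answer: WP = ((not t) -> (not flag)) and (t -> (not flag))


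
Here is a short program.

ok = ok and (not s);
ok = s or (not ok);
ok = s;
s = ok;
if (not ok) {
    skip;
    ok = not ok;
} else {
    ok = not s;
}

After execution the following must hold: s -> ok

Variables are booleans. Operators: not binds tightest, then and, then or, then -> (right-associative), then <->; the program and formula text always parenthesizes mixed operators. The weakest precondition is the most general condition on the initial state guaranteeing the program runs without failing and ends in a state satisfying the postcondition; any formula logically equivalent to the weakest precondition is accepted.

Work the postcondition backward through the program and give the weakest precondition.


Working backward. After the program, s -> ok must hold.
Then branch requires s -> (not ok); else branch requires s -> (not s).
Before the if: ((not ok) -> (s -> (not ok))) and (ok -> (s -> (not s)))
Before s := ok: ((not ok) -> (ok -> (not ok))) and (ok -> (ok -> (not ok)))
Before ok := s: ((not s) -> (s -> (not s))) and (s -> (s -> (not s)))
Before ok := s or (not ok): ((not s) -> (s -> (not s))) and (s -> (s -> (not s)))
Before ok := ok and (not s): ((not s) -> (s -> (not s))) and (s -> (s -> (not s)))
Answer: WP = ((not s) -> (s -> (not s))) and (s -> (s -> (not s)))


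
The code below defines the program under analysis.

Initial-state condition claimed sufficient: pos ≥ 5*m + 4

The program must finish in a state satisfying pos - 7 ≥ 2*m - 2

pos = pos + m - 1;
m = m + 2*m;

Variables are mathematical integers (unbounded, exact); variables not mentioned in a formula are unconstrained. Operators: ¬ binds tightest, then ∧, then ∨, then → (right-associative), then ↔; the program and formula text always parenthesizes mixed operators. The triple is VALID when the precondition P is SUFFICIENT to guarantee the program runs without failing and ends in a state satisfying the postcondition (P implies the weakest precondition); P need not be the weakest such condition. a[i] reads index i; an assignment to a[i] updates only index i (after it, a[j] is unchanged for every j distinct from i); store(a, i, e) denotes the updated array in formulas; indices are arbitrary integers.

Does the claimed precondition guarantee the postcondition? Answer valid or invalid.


Working backward. After the program, the postcondition pos - 7 ≥ 2*m - 2 must hold; in canonical form it is pos ≥ 2*m + 5.
Before m := m + 2*m: pos ≥ 6*m + 5
Before pos := pos + m - 1: pos ≥ 5*m + 6
The weakest precondition is pos ≥ 5*m + 6.
Check whether pos ≥ 5*m + 4 implies it.
Countermodel: at the initial state m = 0, pos = 4, the precondition holds but the weakest precondition fails.
Answer: invalid


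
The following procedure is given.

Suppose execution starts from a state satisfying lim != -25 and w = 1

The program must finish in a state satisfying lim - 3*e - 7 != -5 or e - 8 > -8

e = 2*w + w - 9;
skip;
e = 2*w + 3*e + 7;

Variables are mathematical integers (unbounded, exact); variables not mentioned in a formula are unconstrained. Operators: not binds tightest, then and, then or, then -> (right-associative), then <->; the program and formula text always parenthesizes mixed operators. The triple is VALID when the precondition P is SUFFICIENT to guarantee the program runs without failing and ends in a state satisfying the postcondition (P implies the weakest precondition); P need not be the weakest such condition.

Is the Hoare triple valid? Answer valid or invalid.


Working backward. After the program, the postcondition lim - 3*e - 7 != -5 or e - 8 > -8 must hold; in canonical form it is lim != 3*e + 2 or e > 0.
Before e := 2*w + 3*e + 7: lim != 9*e + 6*w + 23 or 3*e + 2*w > -7
Before skip: lim != 9*e + 6*w + 23 or 3*e + 2*w > -7
Before e := 2*w + w - 9: lim != 33*w - 58 or 11*w > 20
The weakest precondition is lim != 33*w - 58 or 11*w > 20.
Check whether lim != -25 and w = 1 implies it.
Every state satisfying the precondition satisfies the weakest precondition: the implication holds.
Answer: valid


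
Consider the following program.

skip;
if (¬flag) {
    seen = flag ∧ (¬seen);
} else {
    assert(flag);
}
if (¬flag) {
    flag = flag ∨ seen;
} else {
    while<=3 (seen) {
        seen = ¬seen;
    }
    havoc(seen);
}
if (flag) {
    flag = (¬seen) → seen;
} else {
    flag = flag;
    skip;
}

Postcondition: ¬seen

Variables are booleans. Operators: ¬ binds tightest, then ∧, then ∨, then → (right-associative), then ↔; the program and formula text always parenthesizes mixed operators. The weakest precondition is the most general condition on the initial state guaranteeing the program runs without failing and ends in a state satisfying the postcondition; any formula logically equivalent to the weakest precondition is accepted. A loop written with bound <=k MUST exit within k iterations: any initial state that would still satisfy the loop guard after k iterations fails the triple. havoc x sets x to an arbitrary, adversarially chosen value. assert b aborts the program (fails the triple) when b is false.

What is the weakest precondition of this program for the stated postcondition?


Working backward. After the program, ¬seen must hold.
Then branch requires ¬seen; else branch requires ¬seen.
Before the if: (flag → (¬seen)) ∧ ((¬flag) → (¬seen))
Then branch requires ((flag ∨ seen) → (¬seen)) ∧ ((¬(flag ∨ seen)) → (¬seen)); else branch requires false.
Before the if: ((¬flag) → (((flag ∨ seen) → (¬seen)) ∧ ((¬(flag ∨ seen)) → (¬seen)))) ∧ (¬flag)
Then branch requires ((¬flag) → (((flag ∨ (flag ∧ (¬seen))) → (¬(flag ∧ (¬seen)))) ∧ ((¬(flag ∨ (flag ∧ (¬seen)))) → (¬(flag ∧ (¬seen)))))) ∧ (¬flag); else branch requires false.
Before the if: ((¬flag) → (((¬flag) → (((flag ∨ (flag ∧ (¬seen))) → (¬(flag ∧ (¬seen)))) ∧ ((¬(flag ∨ (flag ∧ (¬seen)))) → (¬(flag ∧ (¬seen)))))) ∧ (¬flag))) ∧ (¬flag)
Before skip: ((¬flag) → (((¬flag) → (((flag ∨ (flag ∧ (¬seen))) → (¬(flag ∧ (¬seen)))) ∧ ((¬(flag ∨ (flag ∧ (¬seen)))) → (¬(flag ∧ (¬seen)))))) ∧ (¬flag))) ∧ (¬flag)
Answer: WP = ((¬flag) → (((¬flag) → (((flag ∨ (flag ∧ (¬seen))) → (¬(flag ∧ (¬seen)))) ∧ ((¬(flag ∨ (flag ∧ (¬seen)))) → (¬(flag ∧ (¬seen)))))) ∧ (¬flag))) ∧ (¬flag)


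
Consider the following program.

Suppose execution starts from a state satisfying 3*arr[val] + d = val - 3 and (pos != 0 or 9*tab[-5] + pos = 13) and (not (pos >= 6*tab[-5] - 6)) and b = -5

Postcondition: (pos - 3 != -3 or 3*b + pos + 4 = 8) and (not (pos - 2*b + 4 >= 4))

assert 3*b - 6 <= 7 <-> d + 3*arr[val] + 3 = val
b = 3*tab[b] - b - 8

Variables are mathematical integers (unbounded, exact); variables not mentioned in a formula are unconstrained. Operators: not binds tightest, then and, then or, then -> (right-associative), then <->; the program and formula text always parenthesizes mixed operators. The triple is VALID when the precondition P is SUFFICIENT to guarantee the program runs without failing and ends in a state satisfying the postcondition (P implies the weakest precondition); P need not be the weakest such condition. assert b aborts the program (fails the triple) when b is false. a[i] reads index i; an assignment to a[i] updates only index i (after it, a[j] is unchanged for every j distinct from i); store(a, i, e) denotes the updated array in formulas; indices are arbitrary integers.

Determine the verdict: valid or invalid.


Working backward. After the program, the postcondition (pos - 3 != -3 or 3*b + pos + 4 = 8) and (not (pos - 2*b + 4 >= 4)) must hold; in canonical form it is (pos != 0 or 3*b + pos = 4) and (not (pos >= 2*b)).
Before b := 3*tab[b] - b - 8: (pos != 0 or 9*tab[b] + pos = 3*b + 28) and (not (2*b + pos >= 6*tab[b] - 16))
Before assert 3*b - 6 <= 7 <-> d + 3*arr[val] + 3 = val: (3*b <= 13 <-> 3*arr[val] + d = val - 3) and (pos != 0 or 9*tab[b] + pos = 3*b + 28) and (not (2*b + pos >= 6*tab[b] - 16))
The weakest precondition is (3*b <= 13 <-> 3*arr[val] + d = val - 3) and (pos != 0 or 9*tab[b] + pos = 3*b + 28) and (not (2*b + pos >= 6*tab[b] - 16)).
Check whether 3*arr[val] + d = val - 3 and (pos != 0 or 9*tab[-5] + pos = 13) and (not (pos >= 6*tab[-5] - 6)) and b = -5 implies it.
Every state satisfying the precondition satisfies the weakest precondition: the implication holds.
Answer: valid


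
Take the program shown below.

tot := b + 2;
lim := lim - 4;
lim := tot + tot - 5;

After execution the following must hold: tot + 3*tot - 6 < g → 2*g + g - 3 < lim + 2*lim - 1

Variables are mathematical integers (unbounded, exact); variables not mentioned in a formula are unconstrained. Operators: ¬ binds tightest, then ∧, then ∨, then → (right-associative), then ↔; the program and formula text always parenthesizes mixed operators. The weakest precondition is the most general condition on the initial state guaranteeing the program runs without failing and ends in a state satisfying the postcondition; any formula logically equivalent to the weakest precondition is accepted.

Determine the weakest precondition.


Working backward. After the program, the postcondition tot + 3*tot - 6 < g → 2*g + g - 3 < lim + 2*lim - 1 must hold; in canonical form it is 4*tot < g + 6 → 3*g < 3*lim + 2.
Before lim := tot + tot - 5: 4*tot < g + 6 → 3*g < 6*tot - 13
Before lim := lim - 4: 4*tot < g + 6 → 3*g < 6*tot - 13
Before tot := b + 2: 4*b < g - 2 → 3*g < 6*b - 1
Answer: WP = 4*b < g - 2 → 3*g < 6*b - 1


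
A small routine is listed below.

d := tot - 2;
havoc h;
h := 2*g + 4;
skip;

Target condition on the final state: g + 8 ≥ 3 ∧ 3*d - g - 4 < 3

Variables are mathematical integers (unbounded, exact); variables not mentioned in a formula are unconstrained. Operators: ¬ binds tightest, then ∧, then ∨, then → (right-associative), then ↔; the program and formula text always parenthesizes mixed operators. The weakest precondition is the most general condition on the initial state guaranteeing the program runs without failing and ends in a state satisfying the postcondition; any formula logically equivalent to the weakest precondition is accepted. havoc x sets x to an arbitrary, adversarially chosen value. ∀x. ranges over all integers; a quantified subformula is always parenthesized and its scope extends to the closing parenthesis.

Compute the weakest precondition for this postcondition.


Working backward. After the program, the postcondition g + 8 ≥ 3 ∧ 3*d - g - 4 < 3 must hold; in canonical form it is g ≥ -5 ∧ 3*d < g + 7.
Before skip: g ≥ -5 ∧ 3*d < g + 7
Before h := 2*g + 4: g ≥ -5 ∧ 3*d < g + 7
Before havoc h: g ≥ -5 ∧ 3*d < g + 7
Before d := tot - 2: g ≥ -5 ∧ 3*tot < g + 13
Answer: WP = g ≥ -5 ∧ 3*tot < g + 13


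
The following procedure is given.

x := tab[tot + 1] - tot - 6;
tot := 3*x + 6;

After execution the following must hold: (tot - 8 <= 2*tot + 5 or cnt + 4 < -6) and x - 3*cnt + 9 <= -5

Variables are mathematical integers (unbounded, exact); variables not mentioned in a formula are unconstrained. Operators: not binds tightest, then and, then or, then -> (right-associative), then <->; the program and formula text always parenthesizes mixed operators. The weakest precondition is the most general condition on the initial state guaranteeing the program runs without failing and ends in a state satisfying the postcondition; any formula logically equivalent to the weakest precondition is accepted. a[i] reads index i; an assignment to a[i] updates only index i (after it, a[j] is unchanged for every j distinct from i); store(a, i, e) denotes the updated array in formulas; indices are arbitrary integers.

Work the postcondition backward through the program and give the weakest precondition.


Working backward. After the program, the postcondition (tot - 8 <= 2*tot + 5 or cnt + 4 < -6) and x - 3*cnt + 9 <= -5 must hold; in canonical form it is (tot >= -13 or cnt < -10) and x <= 3*cnt - 14.
Before tot := 3*x + 6: (3*x >= -19 or cnt < -10) and x <= 3*cnt - 14
Before x := tab[tot + 1] - tot - 6: (3*tab[tot + 1] >= 3*tot - 1 or cnt < -10) and tab[tot + 1] <= 3*cnt + tot - 8
Answer: WP = (3*tab[tot + 1] >= 3*tot - 1 or cnt < -10) and tab[tot + 1] <= 3*cnt + tot - 8


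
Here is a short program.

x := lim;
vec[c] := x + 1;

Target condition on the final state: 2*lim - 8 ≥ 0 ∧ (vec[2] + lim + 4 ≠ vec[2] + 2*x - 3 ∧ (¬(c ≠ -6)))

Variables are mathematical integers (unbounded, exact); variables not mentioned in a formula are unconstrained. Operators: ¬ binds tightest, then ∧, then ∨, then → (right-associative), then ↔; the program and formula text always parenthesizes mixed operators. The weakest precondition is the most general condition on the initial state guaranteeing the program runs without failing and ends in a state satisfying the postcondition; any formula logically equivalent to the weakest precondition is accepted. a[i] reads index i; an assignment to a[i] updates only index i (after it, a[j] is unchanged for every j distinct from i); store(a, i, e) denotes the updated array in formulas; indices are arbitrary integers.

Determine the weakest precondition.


Working backward. After the program, the postcondition 2*lim - 8 ≥ 0 ∧ (vec[2] + lim + 4 ≠ vec[2] + 2*x - 3 ∧ (¬(c ≠ -6))) must hold; in canonical form it is 2*lim ≥ 8 ∧ lim ≠ 2*x - 7 ∧ (¬(c ≠ -6)).
Before vec[c] := x + 1: 2*lim ≥ 8 ∧ lim ≠ 2*x - 7 ∧ (¬(c ≠ -6))
Before x := lim: 2*lim ≥ 8 ∧ lim ≠ 7 ∧ (¬(c ≠ -6))
Answer: WP = 2*lim ≥ 8 ∧ lim ≠ 7 ∧ (¬(c ≠ -6))


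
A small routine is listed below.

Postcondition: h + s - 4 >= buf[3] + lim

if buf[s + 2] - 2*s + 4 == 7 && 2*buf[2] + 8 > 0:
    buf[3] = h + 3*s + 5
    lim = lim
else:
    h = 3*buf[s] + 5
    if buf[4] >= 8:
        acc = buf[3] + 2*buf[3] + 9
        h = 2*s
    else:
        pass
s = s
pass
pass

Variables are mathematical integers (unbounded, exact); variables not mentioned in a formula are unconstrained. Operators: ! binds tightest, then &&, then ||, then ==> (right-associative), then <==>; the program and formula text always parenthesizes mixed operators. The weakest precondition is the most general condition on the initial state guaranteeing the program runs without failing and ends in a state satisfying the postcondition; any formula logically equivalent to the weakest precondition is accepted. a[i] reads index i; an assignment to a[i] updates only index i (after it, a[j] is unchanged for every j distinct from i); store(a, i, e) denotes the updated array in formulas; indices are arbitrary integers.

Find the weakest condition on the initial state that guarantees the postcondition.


Working backward. After the program, the postcondition h + s - 4 >= buf[3] + lim must hold; in canonical form it is h + s >= buf[3] + lim + 4.
Before skip: h + s >= buf[3] + lim + 4
Before skip: h + s >= buf[3] + lim + 4
Before s := s: h + s >= buf[3] + lim + 4
Then branch requires lim + 2*s <= -9; else branch requires (buf[4] >= 8 ==> 3*s >= buf[3] + lim + 4) && ((!(buf[4] >= 8)) ==> 3*buf[s] + s >= buf[3] + lim - 1).
Before the if: ((buf[s + 2] == 2*s + 3 && 2*buf[2] > -8) ==> lim + 2*s <= -9) && ((!(buf[s + 2] == 2*s + 3 && 2*buf[2] > -8)) ==> ((buf[4] >= 8 ==> 3*s >= buf[3] + lim + 4) && ((!(buf[4] >= 8)) ==> 3*buf[s] + s >= buf[3] + lim - 1)))
Answer: WP = ((buf[s + 2] == 2*s + 3 && 2*buf[2] > -8) ==> lim + 2*s <= -9) && ((!(buf[s + 2] == 2*s + 3 && 2*buf[2] > -8)) ==> ((buf[4] >= 8 ==> 3*s >= buf[3] + lim + 4) && ((!(buf[4] >= 8)) ==> 3*buf[s] + s >= buf[3] + lim - 1)))


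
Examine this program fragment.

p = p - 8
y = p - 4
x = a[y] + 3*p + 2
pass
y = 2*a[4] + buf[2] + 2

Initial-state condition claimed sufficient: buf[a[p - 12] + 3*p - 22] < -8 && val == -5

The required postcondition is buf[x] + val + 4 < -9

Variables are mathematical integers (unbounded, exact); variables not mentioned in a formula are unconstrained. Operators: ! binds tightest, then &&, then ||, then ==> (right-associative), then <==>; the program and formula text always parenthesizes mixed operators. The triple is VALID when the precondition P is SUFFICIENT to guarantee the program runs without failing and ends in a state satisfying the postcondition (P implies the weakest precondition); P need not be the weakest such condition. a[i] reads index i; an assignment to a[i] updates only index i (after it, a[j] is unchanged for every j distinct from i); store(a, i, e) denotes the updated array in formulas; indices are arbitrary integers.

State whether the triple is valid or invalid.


Working backward. After the program, the postcondition buf[x] + val + 4 < -9 must hold; in canonical form it is buf[x] + val < -13.
Before y := 2*a[4] + buf[2] + 2: buf[x] + val < -13
Before skip: buf[x] + val < -13
Before x := a[y] + 3*p + 2: buf[a[y] + 3*p + 2] + val < -13
Before y := p - 4: buf[a[p - 4] + 3*p + 2] + val < -13
Before p := p - 8: buf[a[p - 12] + 3*p - 22] + val < -13
The weakest precondition is buf[a[p - 12] + 3*p - 22] + val < -13.
Check whether buf[a[p - 12] + 3*p - 22] < -8 && val == -5 implies it.
Every state satisfying the precondition satisfies the weakest precondition: the implication holds.
Answer: valid


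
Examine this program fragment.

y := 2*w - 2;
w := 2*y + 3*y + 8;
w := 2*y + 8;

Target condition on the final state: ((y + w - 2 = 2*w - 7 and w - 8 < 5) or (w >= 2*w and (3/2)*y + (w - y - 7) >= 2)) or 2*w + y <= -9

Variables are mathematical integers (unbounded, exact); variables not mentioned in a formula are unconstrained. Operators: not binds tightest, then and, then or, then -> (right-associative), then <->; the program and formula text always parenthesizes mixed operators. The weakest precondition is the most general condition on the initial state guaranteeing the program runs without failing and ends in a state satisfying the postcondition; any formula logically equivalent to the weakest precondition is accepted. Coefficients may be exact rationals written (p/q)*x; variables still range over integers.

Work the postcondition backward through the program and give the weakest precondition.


Working backward. After the program, the postcondition ((y + w - 2 = 2*w - 7 and w - 8 < 5) or (w >= 2*w and (3/2)*y + (w - y - 7) >= 2)) or 2*w + y <= -9 must hold; in canonical form it is (y = w - 5 and w < 13) or (w <= 0 and w + (1/2)*y >= 9) or 2*w + y <= -9.
Before w := 2*y + 8: (y = -3 and 2*y < 5) or (2*y <= -8 and (5/2)*y >= 1) or 5*y <= -25
Before w := 2*y + 3*y + 8: (y = -3 and 2*y < 5) or (2*y <= -8 and (5/2)*y >= 1) or 5*y <= -25
Before y := 2*w - 2: (2*w = -1 and 4*w < 9) or (4*w <= -4 and 5*w >= 6) or 10*w <= -15
Answer: WP = (2*w = -1 and 4*w < 9) or (4*w <= -4 and 5*w >= 6) or 10*w <= -15


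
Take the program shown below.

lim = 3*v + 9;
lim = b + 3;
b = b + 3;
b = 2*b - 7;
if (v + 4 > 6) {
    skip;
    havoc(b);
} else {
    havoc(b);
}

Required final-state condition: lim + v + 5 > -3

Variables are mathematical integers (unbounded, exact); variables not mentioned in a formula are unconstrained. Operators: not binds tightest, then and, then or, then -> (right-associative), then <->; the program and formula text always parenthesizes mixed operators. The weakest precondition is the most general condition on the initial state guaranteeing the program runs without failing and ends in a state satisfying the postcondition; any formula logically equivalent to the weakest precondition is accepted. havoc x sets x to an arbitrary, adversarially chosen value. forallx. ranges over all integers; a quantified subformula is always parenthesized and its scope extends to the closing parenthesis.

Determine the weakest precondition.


Working backward. After the program, the postcondition lim + v + 5 > -3 must hold; in canonical form it is lim + v > -8.
Then branch requires lim + v > -8; else branch requires lim + v > -8.
Before the if: (v > 2 -> lim + v > -8) and ((not (v > 2)) -> lim + v > -8)
Before b := 2*b - 7: (v > 2 -> lim + v > -8) and ((not (v > 2)) -> lim + v > -8)
Before b := b + 3: (v > 2 -> lim + v > -8) and ((not (v > 2)) -> lim + v > -8)
Before lim := b + 3: (v > 2 -> b + v > -11) and ((not (v > 2)) -> b + v > -11)
Before lim := 3*v + 9: (v > 2 -> b + v > -11) and ((not (v > 2)) -> b + v > -11)
Answer: WP = (v > 2 -> b + v > -11) and ((not (v > 2)) -> b + v > -11)
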